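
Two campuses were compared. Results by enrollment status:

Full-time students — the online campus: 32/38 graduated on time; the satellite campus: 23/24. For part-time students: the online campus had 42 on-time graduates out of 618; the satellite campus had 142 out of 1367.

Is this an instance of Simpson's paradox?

No

Full-time: the online campus 32/38 = 84.2%, the satellite campus 23/24 = 95.8% → the satellite campus
Part-time: the online campus 42/618 = 6.8%, the satellite campus 142/1367 = 10.4% → the satellite campus
Overall: the online campus 74/656 = 11.3%, the satellite campus 165/1391 = 11.9% → the satellite campus
The satellite campus wins overall and in every enrollment group — no reversal.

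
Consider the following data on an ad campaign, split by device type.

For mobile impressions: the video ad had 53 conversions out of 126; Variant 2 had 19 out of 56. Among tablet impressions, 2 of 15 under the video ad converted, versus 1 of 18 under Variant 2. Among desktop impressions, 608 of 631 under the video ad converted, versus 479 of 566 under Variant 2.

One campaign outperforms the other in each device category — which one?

the video ad

Mobile: the video ad 53/126 = 42.1%, Variant 2 19/56 = 33.9% → the video ad
Tablet: the video ad 2/15 = 13.3%, Variant 2 1/18 = 5.6% → the video ad
Desktop: the video ad 608/631 = 96.4%, Variant 2 479/566 = 84.6% → the video ad
The video ad has the higher rate in all 3 groups.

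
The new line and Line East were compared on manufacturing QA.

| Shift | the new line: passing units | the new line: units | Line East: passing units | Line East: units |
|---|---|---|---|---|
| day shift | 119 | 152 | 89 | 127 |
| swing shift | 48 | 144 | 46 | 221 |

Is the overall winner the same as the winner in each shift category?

Day shift: the new line 119/152 = 78.3%, Line East 89/127 = 70.1% → the new line
Swing shift: the new line 48/144 = 33.3%, Line East 46/221 = 20.8% → the new line
Overall: the new line 167/296 = 56.4%, Line East 135/348 = 38.8% → the new line
The new line wins overall and in every shift group — no reversal.

Yes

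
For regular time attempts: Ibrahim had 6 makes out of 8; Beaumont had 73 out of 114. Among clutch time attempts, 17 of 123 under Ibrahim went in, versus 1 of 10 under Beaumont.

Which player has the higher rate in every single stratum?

Ibrahim

Regular time: Ibrahim 6/8 = 75.0%, Beaumont 73/114 = 64.0% → Ibrahim
Clutch time: Ibrahim 17/123 = 13.8%, Beaumont 1/10 = 10.0% → Ibrahim
Ibrahim has the higher rate in both groups.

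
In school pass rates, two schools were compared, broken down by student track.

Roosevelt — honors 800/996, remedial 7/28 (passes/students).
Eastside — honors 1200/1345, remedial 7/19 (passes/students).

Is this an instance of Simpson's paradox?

Honors: Roosevelt 800/996 = 80.3%, Eastside 1200/1345 = 89.2% → Eastside
Remedial: Roosevelt 7/28 = 25.0%, Eastside 7/19 = 36.8% → Eastside
Overall: Roosevelt 807/1024 = 78.8%, Eastside 1207/1364 = 88.5% → Eastside
Eastside wins overall and in every student group — no reversal.

No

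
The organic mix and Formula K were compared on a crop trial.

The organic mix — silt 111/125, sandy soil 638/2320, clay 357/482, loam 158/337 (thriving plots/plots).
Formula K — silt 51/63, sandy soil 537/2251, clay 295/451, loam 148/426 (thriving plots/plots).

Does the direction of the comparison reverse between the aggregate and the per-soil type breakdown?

Silt: the organic mix 111/125 = 88.8%, Formula K 51/63 = 81.0% → the organic mix
Sandy soil: the organic mix 638/2320 = 27.5%, Formula K 537/2251 = 23.9% → the organic mix
Clay: the organic mix 357/482 = 74.1%, Formula K 295/451 = 65.4% → the organic mix
Loam: the organic mix 158/337 = 46.9%, Formula K 148/426 = 34.7% → the organic mix
Overall: the organic mix 1264/3264 = 38.7%, Formula K 1031/3191 = 32.3% → the organic mix
The organic mix wins overall and in every soil group — no reversal.

No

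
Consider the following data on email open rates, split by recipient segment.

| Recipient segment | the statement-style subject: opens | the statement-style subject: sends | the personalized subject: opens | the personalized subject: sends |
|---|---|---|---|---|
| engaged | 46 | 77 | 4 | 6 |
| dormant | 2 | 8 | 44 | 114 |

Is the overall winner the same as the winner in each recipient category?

Engaged: the statement-style subject 46/77 = 59.7%, the personalized subject 4/6 = 66.7% → the personalized subject
Dormant: the statement-style subject 2/8 = 25.0%, the personalized subject 44/114 = 38.6% → the personalized subject
Overall: the statement-style subject 48/85 = 56.5%, the personalized subject 48/120 = 40.0% → the statement-style subject
The personalized subject wins each recipient group but the statement-style subject wins overall — the comparison reverses. The personalized subject's sends skew toward dormant, which has a lower base rate.

No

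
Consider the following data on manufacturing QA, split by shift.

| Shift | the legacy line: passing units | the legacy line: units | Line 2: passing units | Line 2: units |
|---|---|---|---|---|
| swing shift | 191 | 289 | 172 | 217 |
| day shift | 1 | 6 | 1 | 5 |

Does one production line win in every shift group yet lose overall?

No

Swing shift: the legacy line 191/289 = 66.1%, Line 2 172/217 = 79.3% → Line 2
Day shift: the legacy line 1/6 = 16.7%, Line 2 1/5 = 20.0% → Line 2
Overall: the legacy line 192/295 = 65.1%, Line 2 173/222 = 77.9% → Line 2
Line 2 wins overall and in every shift group — no reversal.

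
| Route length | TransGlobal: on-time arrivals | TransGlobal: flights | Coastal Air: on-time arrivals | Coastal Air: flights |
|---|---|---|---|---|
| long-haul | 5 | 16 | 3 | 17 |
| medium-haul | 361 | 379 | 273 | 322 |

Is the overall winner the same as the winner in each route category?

Long-haul: TransGlobal 5/16 = 31.2%, Coastal Air 3/17 = 17.6% → TransGlobal
Medium-haul: TransGlobal 361/379 = 95.3%, Coastal Air 273/322 = 84.8% → TransGlobal
Overall: TransGlobal 366/395 = 92.7%, Coastal Air 276/339 = 81.4% → TransGlobal
TransGlobal wins overall and in every route group — no reversal.

Yes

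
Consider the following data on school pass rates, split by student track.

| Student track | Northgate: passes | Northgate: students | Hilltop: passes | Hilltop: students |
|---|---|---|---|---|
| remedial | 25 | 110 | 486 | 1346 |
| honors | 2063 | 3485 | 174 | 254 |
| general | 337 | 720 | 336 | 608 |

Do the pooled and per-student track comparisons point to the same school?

Remedial: Northgate 25/110 = 22.7%, Hilltop 486/1346 = 36.1% → Hilltop
Honors: Northgate 2063/3485 = 59.2%, Hilltop 174/254 = 68.5% → Hilltop
General: Northgate 337/720 = 46.8%, Hilltop 336/608 = 55.3% → Hilltop
Overall: Northgate 2425/4315 = 56.2%, Hilltop 996/2208 = 45.1% → Northgate
Hilltop wins each student group but Northgate wins overall — the comparison reverses. Hilltop's students skew toward remedial, which has a lower base rate.

No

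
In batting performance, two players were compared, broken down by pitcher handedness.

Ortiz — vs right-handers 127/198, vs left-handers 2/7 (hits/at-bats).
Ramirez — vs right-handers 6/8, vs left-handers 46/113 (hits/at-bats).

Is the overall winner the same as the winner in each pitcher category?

No

Vs right-handers: Ortiz 127/198 = 64.1%, Ramirez 6/8 = 75.0% → Ramirez
Vs left-handers: Ortiz 2/7 = 28.6%, Ramirez 46/113 = 40.7% → Ramirez
Overall: Ortiz 129/205 = 62.9%, Ramirez 52/121 = 43.0% → Ortiz
Ramirez wins each pitcher group but Ortiz wins overall — the comparison reverses. Ramirez's at-bats skew toward vs left-handers, which has a lower base rate.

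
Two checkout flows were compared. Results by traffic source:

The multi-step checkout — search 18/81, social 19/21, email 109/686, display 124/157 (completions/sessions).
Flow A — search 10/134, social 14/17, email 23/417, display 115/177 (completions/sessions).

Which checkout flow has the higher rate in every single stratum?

the multi-step checkout

Search: the multi-step checkout 18/81 = 22.2%, Flow A 10/134 = 7.5% → the multi-step checkout
Social: the multi-step checkout 19/21 = 90.5%, Flow A 14/17 = 82.4% → the multi-step checkout
Email: the multi-step checkout 109/686 = 15.9%, Flow A 23/417 = 5.5% → the multi-step checkout
Display: the multi-step checkout 124/157 = 79.0%, Flow A 115/177 = 65.0% → the multi-step checkout
The multi-step checkout has the higher rate in all 4 groups.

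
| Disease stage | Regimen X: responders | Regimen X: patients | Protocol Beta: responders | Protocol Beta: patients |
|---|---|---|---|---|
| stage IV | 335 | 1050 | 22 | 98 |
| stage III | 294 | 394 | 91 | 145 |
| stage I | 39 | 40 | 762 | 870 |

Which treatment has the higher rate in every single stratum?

Regimen X

Stage IV: Regimen X 335/1050 = 31.9%, Protocol Beta 22/98 = 22.4% → Regimen X
Stage III: Regimen X 294/394 = 74.6%, Protocol Beta 91/145 = 62.8% → Regimen X
Stage I: Regimen X 39/40 = 97.5%, Protocol Beta 762/870 = 87.6% → Regimen X
Regimen X has the higher rate in all 3 groups.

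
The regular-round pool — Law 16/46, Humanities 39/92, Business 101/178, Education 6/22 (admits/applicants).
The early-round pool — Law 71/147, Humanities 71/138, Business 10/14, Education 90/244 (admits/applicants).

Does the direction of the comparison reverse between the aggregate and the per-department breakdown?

Law: the regular-round pool 16/46 = 34.8%, the early-round pool 71/147 = 48.3% → the early-round pool
Humanities: the regular-round pool 39/92 = 42.4%, the early-round pool 71/138 = 51.4% → the early-round pool
Business: the regular-round pool 101/178 = 56.7%, the early-round pool 10/14 = 71.4% → the early-round pool
Education: the regular-round pool 6/22 = 27.3%, the early-round pool 90/244 = 36.9% → the early-round pool
Overall: the regular-round pool 162/338 = 47.9%, the early-round pool 242/543 = 44.6% → the regular-round pool
The early-round pool wins each department group but the regular-round pool wins overall — the comparison reverses. The early-round pool's applicants skew toward Education, which has a lower base rate.

Yes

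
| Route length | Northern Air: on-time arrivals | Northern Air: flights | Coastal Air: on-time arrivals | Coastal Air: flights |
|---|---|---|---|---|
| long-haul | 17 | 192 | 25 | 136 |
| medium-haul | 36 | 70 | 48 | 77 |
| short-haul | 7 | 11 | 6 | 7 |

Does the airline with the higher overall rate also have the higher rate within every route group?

Long-haul: Northern Air 17/192 = 8.9%, Coastal Air 25/136 = 18.4% → Coastal Air
Medium-haul: Northern Air 36/70 = 51.4%, Coastal Air 48/77 = 62.3% → Coastal Air
Short-haul: Northern Air 7/11 = 63.6%, Coastal Air 6/7 = 85.7% → Coastal Air
Overall: Northern Air 60/273 = 22.0%, Coastal Air 79/220 = 35.9% → Coastal Air
Coastal Air wins overall and in every route group — no reversal.

Yes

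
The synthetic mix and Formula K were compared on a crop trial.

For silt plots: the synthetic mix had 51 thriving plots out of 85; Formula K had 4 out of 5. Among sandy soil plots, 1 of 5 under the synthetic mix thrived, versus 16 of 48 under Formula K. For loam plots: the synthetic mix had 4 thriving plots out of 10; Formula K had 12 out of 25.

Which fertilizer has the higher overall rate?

Silt: the synthetic mix 51/85 = 60.0%, Formula K 4/5 = 80.0% → Formula K
Sandy soil: the synthetic mix 1/5 = 20.0%, Formula K 16/48 = 33.3% → Formula K
Loam: the synthetic mix 4/10 = 40.0%, Formula K 12/25 = 48.0% → Formula K
Overall: the synthetic mix 56/100 = 56.0%, Formula K 32/78 = 41.0% → the synthetic mix
(Formula K wins every soil group but the synthetic mix wins overall — Formula K's plots skew toward the low-rate sandy soil group.)

the synthetic mix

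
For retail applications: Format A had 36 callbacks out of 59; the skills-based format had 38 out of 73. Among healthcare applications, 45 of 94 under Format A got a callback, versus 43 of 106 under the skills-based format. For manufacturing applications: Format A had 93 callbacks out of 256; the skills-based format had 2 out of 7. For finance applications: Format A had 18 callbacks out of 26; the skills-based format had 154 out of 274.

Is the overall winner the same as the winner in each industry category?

Retail: Format A 36/59 = 61.0%, the skills-based format 38/73 = 52.1% → Format A
Healthcare: Format A 45/94 = 47.9%, the skills-based format 43/106 = 40.6% → Format A
Manufacturing: Format A 93/256 = 36.3%, the skills-based format 2/7 = 28.6% → Format A
Finance: Format A 18/26 = 69.2%, the skills-based format 154/274 = 56.2% → Format A
Overall: Format A 192/435 = 44.1%, the skills-based format 237/460 = 51.5% → the skills-based format
Format A wins each industry group but the skills-based format wins overall — the comparison reverses. Format A's applications skew toward manufacturing, which has a lower base rate.

No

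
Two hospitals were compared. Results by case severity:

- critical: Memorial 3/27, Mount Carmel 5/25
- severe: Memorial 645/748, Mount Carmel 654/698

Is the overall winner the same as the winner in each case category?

Yes

Critical: Memorial 3/27 = 11.1%, Mount Carmel 5/25 = 20.0% → Mount Carmel
Severe: Memorial 645/748 = 86.2%, Mount Carmel 654/698 = 93.7% → Mount Carmel
Overall: Memorial 648/775 = 83.6%, Mount Carmel 659/723 = 91.1% → Mount Carmel
Mount Carmel wins overall and in every case group — no reversal.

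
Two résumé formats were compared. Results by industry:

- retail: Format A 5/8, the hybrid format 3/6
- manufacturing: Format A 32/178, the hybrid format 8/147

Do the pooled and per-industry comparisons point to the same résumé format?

Yes

Retail: Format A 5/8 = 62.5%, the hybrid format 3/6 = 50.0% → Format A
Manufacturing: Format A 32/178 = 18.0%, the hybrid format 8/147 = 5.4% → Format A
Overall: Format A 37/186 = 19.9%, the hybrid format 11/153 = 7.2% → Format A
Format A wins overall and in every industry group — no reversal.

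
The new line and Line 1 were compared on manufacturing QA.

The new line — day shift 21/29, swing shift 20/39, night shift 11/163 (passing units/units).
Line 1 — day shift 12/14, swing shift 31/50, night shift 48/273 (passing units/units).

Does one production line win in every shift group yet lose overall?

No

Day shift: the new line 21/29 = 72.4%, Line 1 12/14 = 85.7% → Line 1
Swing shift: the new line 20/39 = 51.3%, Line 1 31/50 = 62.0% → Line 1
Night shift: the new line 11/163 = 6.7%, Line 1 48/273 = 17.6% → Line 1
Overall: the new line 52/231 = 22.5%, Line 1 91/337 = 27.0% → Line 1
Line 1 wins overall and in every shift group — no reversal.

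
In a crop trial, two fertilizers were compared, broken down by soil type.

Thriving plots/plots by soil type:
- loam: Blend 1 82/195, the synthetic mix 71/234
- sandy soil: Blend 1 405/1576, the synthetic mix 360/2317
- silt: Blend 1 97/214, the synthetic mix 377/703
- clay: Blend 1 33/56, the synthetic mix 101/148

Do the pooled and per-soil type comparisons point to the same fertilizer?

Loam: Blend 1 82/195 = 42.1%, the synthetic mix 71/234 = 30.3% → Blend 1
Sandy soil: Blend 1 405/1576 = 25.7%, the synthetic mix 360/2317 = 15.5% → Blend 1
Silt: Blend 1 97/214 = 45.3%, the synthetic mix 377/703 = 53.6% → the synthetic mix
Clay: Blend 1 33/56 = 58.9%, the synthetic mix 101/148 = 68.2% → the synthetic mix
Overall: Blend 1 617/2041 = 30.2%, the synthetic mix 909/3402 = 26.7% → Blend 1
Neither sweeps: Blend 1 wins 2 of 4 groups, the synthetic mix wins 2. Blend 1 wins overall but not every group — no Simpson reversal.

No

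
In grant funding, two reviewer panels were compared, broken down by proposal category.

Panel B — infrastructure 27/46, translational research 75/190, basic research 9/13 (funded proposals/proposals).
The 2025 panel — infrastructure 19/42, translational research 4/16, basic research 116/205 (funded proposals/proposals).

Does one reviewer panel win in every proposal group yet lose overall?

Infrastructure: Panel B 27/46 = 58.7%, the 2025 panel 19/42 = 45.2% → Panel B
Translational research: Panel B 75/190 = 39.5%, the 2025 panel 4/16 = 25.0% → Panel B
Basic research: Panel B 9/13 = 69.2%, the 2025 panel 116/205 = 56.6% → Panel B
Overall: Panel B 111/249 = 44.6%, the 2025 panel 139/263 = 52.9% → the 2025 panel
Panel B wins each proposal group but the 2025 panel wins overall — the comparison reverses. Panel B's proposals skew toward translational research, which has a lower base rate.

Yes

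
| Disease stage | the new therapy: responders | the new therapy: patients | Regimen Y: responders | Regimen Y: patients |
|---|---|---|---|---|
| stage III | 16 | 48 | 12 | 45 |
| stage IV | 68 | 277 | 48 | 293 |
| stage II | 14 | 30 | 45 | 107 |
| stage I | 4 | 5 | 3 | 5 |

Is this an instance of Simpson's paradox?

No

Stage III: the new therapy 16/48 = 33.3%, Regimen Y 12/45 = 26.7% → the new therapy
Stage IV: the new therapy 68/277 = 24.5%, Regimen Y 48/293 = 16.4% → the new therapy
Stage II: the new therapy 14/30 = 46.7%, Regimen Y 45/107 = 42.1% → the new therapy
Stage I: the new therapy 4/5 = 80.0%, Regimen Y 3/5 = 60.0% → the new therapy
Overall: the new therapy 102/360 = 28.3%, Regimen Y 108/450 = 24.0% → the new therapy
The new therapy wins overall and in every disease group — no reversal.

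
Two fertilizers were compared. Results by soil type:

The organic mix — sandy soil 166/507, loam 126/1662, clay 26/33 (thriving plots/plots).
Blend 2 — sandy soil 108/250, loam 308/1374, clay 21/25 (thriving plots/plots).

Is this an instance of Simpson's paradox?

No

Sandy soil: the organic mix 166/507 = 32.7%, Blend 2 108/250 = 43.2% → Blend 2
Loam: the organic mix 126/1662 = 7.6%, Blend 2 308/1374 = 22.4% → Blend 2
Clay: the organic mix 26/33 = 78.8%, Blend 2 21/25 = 84.0% → Blend 2
Overall: the organic mix 318/2202 = 14.4%, Blend 2 437/1649 = 26.5% → Blend 2
Blend 2 wins overall and in every soil group — no reversal.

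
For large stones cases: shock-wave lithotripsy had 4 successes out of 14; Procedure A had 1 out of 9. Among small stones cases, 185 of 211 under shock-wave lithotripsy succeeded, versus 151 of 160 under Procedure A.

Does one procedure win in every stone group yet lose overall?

Large stones: shock-wave lithotripsy 4/14 = 28.6%, Procedure A 1/9 = 11.1% → shock-wave lithotripsy
Small stones: shock-wave lithotripsy 185/211 = 87.7%, Procedure A 151/160 = 94.4% → Procedure A
Overall: shock-wave lithotripsy 189/225 = 84.0%, Procedure A 152/169 = 89.9% → Procedure A
Neither sweeps: shock-wave lithotripsy wins 1 of 2 groups, Procedure A wins 1. Procedure A wins overall but not every group — no Simpson reversal.

No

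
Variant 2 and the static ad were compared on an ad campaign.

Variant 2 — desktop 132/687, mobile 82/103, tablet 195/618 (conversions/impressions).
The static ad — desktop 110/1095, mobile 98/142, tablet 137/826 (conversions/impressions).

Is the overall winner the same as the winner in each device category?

Desktop: Variant 2 132/687 = 19.2%, the static ad 110/1095 = 10.0% → Variant 2
Mobile: Variant 2 82/103 = 79.6%, the static ad 98/142 = 69.0% → Variant 2
Tablet: Variant 2 195/618 = 31.6%, the static ad 137/826 = 16.6% → Variant 2
Overall: Variant 2 409/1408 = 29.0%, the static ad 345/2063 = 16.7% → Variant 2
Variant 2 wins overall and in every device group — no reversal.

Yes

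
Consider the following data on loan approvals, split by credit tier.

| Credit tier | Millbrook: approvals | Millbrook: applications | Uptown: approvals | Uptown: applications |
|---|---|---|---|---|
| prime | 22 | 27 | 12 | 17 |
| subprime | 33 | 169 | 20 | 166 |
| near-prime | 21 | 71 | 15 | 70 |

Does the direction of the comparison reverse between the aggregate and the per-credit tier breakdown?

Prime: Millbrook 22/27 = 81.5%, Uptown 12/17 = 70.6% → Millbrook
Subprime: Millbrook 33/169 = 19.5%, Uptown 20/166 = 12.0% → Millbrook
Near-prime: Millbrook 21/71 = 29.6%, Uptown 15/70 = 21.4% → Millbrook
Overall: Millbrook 76/267 = 28.5%, Uptown 47/253 = 18.6% → Millbrook
Millbrook wins overall and in every credit group — no reversal.

No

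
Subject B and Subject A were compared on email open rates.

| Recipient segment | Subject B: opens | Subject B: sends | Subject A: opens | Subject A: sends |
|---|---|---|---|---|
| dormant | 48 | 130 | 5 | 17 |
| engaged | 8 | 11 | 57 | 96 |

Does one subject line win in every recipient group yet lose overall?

Yes

Dormant: Subject B 48/130 = 36.9%, Subject A 5/17 = 29.4% → Subject B
Engaged: Subject B 8/11 = 72.7%, Subject A 57/96 = 59.4% → Subject B
Overall: Subject B 56/141 = 39.7%, Subject A 62/113 = 54.9% → Subject A
Subject B wins each recipient group but Subject A wins overall — the comparison reverses. Subject B's sends skew toward dormant, which has a lower base rate.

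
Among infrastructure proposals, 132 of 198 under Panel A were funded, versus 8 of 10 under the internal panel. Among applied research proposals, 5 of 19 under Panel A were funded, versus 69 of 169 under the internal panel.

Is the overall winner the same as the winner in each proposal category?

Infrastructure: Panel A 132/198 = 66.7%, the internal panel 8/10 = 80.0% → the internal panel
Applied research: Panel A 5/19 = 26.3%, the internal panel 69/169 = 40.8% → the internal panel
Overall: Panel A 137/217 = 63.1%, the internal panel 77/179 = 43.0% → Panel A
The internal panel wins each proposal group but Panel A wins overall — the comparison reverses. The internal panel's proposals skew toward applied research, which has a lower base rate.

No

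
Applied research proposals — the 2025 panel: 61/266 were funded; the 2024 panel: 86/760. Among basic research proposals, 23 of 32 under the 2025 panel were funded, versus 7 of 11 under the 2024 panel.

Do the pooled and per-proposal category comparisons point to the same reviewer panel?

Applied research: the 2025 panel 61/266 = 22.9%, the 2024 panel 86/760 = 11.3% → the 2025 panel
Basic research: the 2025 panel 23/32 = 71.9%, the 2024 panel 7/11 = 63.6% → the 2025 panel
Overall: the 2025 panel 84/298 = 28.2%, the 2024 panel 93/771 = 12.1% → the 2025 panel
The 2025 panel wins overall and in every proposal group — no reversal.

Yes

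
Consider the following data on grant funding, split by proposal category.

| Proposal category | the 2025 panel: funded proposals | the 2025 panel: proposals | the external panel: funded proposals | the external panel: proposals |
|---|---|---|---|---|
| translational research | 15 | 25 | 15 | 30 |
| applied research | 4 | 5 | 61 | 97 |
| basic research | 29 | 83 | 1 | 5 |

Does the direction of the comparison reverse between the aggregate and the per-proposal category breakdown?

Yes

Translational research: the 2025 panel 15/25 = 60.0%, the external panel 15/30 = 50.0% → the 2025 panel
Applied research: the 2025 panel 4/5 = 80.0%, the external panel 61/97 = 62.9% → the 2025 panel
Basic research: the 2025 panel 29/83 = 34.9%, the external panel 1/5 = 20.0% → the 2025 panel
Overall: the 2025 panel 48/113 = 42.5%, the external panel 77/132 = 58.3% → the external panel
The 2025 panel wins each proposal group but the external panel wins overall — the comparison reverses. The 2025 panel's proposals skew toward basic research, which has a lower base rate.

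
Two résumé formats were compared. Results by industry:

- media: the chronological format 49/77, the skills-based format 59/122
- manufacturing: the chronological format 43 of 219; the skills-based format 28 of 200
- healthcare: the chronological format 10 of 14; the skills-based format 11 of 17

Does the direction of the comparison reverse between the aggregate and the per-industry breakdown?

Media: the chronological format 49/77 = 63.6%, the skills-based format 59/122 = 48.4% → the chronological format
Manufacturing: the chronological format 43/219 = 19.6%, the skills-based format 28/200 = 14.0% → the chronological format
Healthcare: the chronological format 10/14 = 71.4%, the skills-based format 11/17 = 64.7% → the chronological format
Overall: the chronological format 102/310 = 32.9%, the skills-based format 98/339 = 28.9% → the chronological format
The chronological format wins overall and in every industry group — no reversal.

No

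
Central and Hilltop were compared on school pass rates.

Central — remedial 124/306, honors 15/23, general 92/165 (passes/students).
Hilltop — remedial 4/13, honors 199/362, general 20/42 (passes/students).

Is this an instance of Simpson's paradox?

Yes

Remedial: Central 124/306 = 40.5%, Hilltop 4/13 = 30.8% → Central
Honors: Central 15/23 = 65.2%, Hilltop 199/362 = 55.0% → Central
General: Central 92/165 = 55.8%, Hilltop 20/42 = 47.6% → Central
Overall: Central 231/494 = 46.8%, Hilltop 223/417 = 53.5% → Hilltop
Central wins each student group but Hilltop wins overall — the comparison reverses. Central's students skew toward remedial, which has a lower base rate.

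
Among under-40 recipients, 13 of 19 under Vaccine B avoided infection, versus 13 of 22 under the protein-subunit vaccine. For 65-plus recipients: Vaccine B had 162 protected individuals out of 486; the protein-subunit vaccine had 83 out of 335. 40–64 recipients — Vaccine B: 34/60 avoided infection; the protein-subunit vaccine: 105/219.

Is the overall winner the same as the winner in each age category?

Yes

Under-40: Vaccine B 13/19 = 68.4%, the protein-subunit vaccine 13/22 = 59.1% → Vaccine B
65-plus: Vaccine B 162/486 = 33.3%, the protein-subunit vaccine 83/335 = 24.8% → Vaccine B
40–64: Vaccine B 34/60 = 56.7%, the protein-subunit vaccine 105/219 = 47.9% → Vaccine B
Overall: Vaccine B 209/565 = 37.0%, the protein-subunit vaccine 201/576 = 34.9% → Vaccine B
Vaccine B wins overall and in every age group — no reversal.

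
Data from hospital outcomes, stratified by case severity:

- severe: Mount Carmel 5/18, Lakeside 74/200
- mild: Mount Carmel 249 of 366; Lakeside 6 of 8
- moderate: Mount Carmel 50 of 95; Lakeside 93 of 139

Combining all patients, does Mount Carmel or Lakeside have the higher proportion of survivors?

Severe: Mount Carmel 5/18 = 27.8%, Lakeside 74/200 = 37.0% → Lakeside
Mild: Mount Carmel 249/366 = 68.0%, Lakeside 6/8 = 75.0% → Lakeside
Moderate: Mount Carmel 50/95 = 52.6%, Lakeside 93/139 = 66.9% → Lakeside
Overall: Mount Carmel 304/479 = 63.5%, Lakeside 173/347 = 49.9% → Mount Carmel
(Lakeside wins every case group but Mount Carmel wins overall — Lakeside's patients skew toward the low-rate severe group.)

Mount Carmel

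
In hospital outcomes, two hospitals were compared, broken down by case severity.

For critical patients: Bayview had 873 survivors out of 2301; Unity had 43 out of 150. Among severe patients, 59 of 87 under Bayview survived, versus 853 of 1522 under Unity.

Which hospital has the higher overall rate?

Unity

Critical: Bayview 873/2301 = 37.9%, Unity 43/150 = 28.7% → Bayview
Severe: Bayview 59/87 = 67.8%, Unity 853/1522 = 56.0% → Bayview
Overall: Bayview 932/2388 = 39.0%, Unity 896/1672 = 53.6% → Unity
(Bayview wins every case group but Unity wins overall — Bayview's patients skew toward the low-rate critical group.)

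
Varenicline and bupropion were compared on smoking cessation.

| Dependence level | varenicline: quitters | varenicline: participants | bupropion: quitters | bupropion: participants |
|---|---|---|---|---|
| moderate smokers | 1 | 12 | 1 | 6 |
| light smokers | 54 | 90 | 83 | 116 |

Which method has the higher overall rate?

Moderate smokers: varenicline 1/12 = 8.3%, bupropion 1/6 = 16.7% → bupropion
Light smokers: varenicline 54/90 = 60.0%, bupropion 83/116 = 71.6% → bupropion
Overall: varenicline 55/102 = 53.9%, bupropion 84/122 = 68.9% → bupropion

bupropion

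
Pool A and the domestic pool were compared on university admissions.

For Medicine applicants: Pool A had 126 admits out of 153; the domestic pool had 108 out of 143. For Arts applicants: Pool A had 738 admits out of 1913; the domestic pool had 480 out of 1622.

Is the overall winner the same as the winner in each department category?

Yes

Medicine: Pool A 126/153 = 82.4%, the domestic pool 108/143 = 75.5% → Pool A
Arts: Pool A 738/1913 = 38.6%, the domestic pool 480/1622 = 29.6% → Pool A
Overall: Pool A 864/2066 = 41.8%, the domestic pool 588/1765 = 33.3% → Pool A
Pool A wins overall and in every department group — no reversal.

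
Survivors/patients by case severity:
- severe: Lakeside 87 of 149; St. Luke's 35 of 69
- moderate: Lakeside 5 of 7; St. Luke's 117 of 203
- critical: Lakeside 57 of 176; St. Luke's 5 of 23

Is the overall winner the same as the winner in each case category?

Severe: Lakeside 87/149 = 58.4%, St. Luke's 35/69 = 50.7% → Lakeside
Moderate: Lakeside 5/7 = 71.4%, St. Luke's 117/203 = 57.6% → Lakeside
Critical: Lakeside 57/176 = 32.4%, St. Luke's 5/23 = 21.7% → Lakeside
Overall: Lakeside 149/332 = 44.9%, St. Luke's 157/295 = 53.2% → St. Luke's
Lakeside wins each case group but St. Luke's wins overall — the comparison reverses. Lakeside's patients skew toward critical, which has a lower base rate.

No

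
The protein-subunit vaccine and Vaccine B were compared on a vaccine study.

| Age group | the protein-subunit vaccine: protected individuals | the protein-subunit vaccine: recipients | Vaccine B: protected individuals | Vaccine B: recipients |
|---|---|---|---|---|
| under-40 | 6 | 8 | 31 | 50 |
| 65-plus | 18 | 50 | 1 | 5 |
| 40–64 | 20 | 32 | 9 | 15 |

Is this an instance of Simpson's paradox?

Under-40: the protein-subunit vaccine 6/8 = 75.0%, Vaccine B 31/50 = 62.0% → the protein-subunit vaccine
65-plus: the protein-subunit vaccine 18/50 = 36.0%, Vaccine B 1/5 = 20.0% → the protein-subunit vaccine
40–64: the protein-subunit vaccine 20/32 = 62.5%, Vaccine B 9/15 = 60.0% → the protein-subunit vaccine
Overall: the protein-subunit vaccine 44/90 = 48.9%, Vaccine B 41/70 = 58.6% → Vaccine B
The protein-subunit vaccine wins each age group but Vaccine B wins overall — the comparison reverses. The protein-subunit vaccine's recipients skew toward 65-plus, which has a lower base rate.

Yes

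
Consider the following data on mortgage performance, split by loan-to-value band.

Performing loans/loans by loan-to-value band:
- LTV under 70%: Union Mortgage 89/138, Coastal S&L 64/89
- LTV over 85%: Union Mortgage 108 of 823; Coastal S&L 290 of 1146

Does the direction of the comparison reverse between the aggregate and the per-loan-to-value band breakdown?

No

LTV under 70%: Union Mortgage 89/138 = 64.5%, Coastal S&L 64/89 = 71.9% → Coastal S&L
LTV over 85%: Union Mortgage 108/823 = 13.1%, Coastal S&L 290/1146 = 25.3% → Coastal S&L
Overall: Union Mortgage 197/961 = 20.5%, Coastal S&L 354/1235 = 28.7% → Coastal S&L
Coastal S&L wins overall and in every loan-to-value group — no reversal.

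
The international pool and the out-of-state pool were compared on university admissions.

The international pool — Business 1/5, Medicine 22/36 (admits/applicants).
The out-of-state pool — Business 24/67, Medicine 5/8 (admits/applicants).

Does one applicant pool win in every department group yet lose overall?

Yes

Business: the international pool 1/5 = 20.0%, the out-of-state pool 24/67 = 35.8% → the out-of-state pool
Medicine: the international pool 22/36 = 61.1%, the out-of-state pool 5/8 = 62.5% → the out-of-state pool
Overall: the international pool 23/41 = 56.1%, the out-of-state pool 29/75 = 38.7% → the international pool
The out-of-state pool wins each department group but the international pool wins overall — the comparison reverses. The out-of-state pool's applicants skew toward Business, which has a lower base rate.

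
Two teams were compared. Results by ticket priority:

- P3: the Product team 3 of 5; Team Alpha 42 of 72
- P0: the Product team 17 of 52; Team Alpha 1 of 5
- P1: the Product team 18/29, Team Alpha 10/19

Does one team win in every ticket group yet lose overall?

P3: the Product team 3/5 = 60.0%, Team Alpha 42/72 = 58.3% → the Product team
P0: the Product team 17/52 = 32.7%, Team Alpha 1/5 = 20.0% → the Product team
P1: the Product team 18/29 = 62.1%, Team Alpha 10/19 = 52.6% → the Product team
Overall: the Product team 38/86 = 44.2%, Team Alpha 53/96 = 55.2% → Team Alpha
The Product team wins each ticket group but Team Alpha wins overall — the comparison reverses. The Product team's tickets skew toward P0, which has a lower base rate.

Yes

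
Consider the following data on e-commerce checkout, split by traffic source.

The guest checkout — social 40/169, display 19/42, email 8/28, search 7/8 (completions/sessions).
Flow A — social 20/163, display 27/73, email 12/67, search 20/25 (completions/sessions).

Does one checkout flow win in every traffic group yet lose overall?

Social: the guest checkout 40/169 = 23.7%, Flow A 20/163 = 12.3% → the guest checkout
Display: the guest checkout 19/42 = 45.2%, Flow A 27/73 = 37.0% → the guest checkout
Email: the guest checkout 8/28 = 28.6%, Flow A 12/67 = 17.9% → the guest checkout
Search: the guest checkout 7/8 = 87.5%, Flow A 20/25 = 80.0% → the guest checkout
Overall: the guest checkout 74/247 = 30.0%, Flow A 79/328 = 24.1% → the guest checkout
The guest checkout wins overall and in every traffic group — no reversal.

No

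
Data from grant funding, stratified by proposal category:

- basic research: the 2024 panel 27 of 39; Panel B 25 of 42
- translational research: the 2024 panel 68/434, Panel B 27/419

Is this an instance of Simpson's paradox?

Basic research: the 2024 panel 27/39 = 69.2%, Panel B 25/42 = 59.5% → the 2024 panel
Translational research: the 2024 panel 68/434 = 15.7%, Panel B 27/419 = 6.4% → the 2024 panel
Overall: the 2024 panel 95/473 = 20.1%, Panel B 52/461 = 11.3% → the 2024 panel
The 2024 panel wins overall and in every proposal group — no reversal.

No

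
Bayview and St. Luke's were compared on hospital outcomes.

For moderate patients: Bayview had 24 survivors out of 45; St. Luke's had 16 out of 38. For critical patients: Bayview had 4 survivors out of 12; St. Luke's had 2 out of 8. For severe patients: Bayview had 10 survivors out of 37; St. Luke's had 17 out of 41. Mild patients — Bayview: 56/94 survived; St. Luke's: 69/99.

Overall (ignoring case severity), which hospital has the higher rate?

St. Luke's

Moderate: Bayview 24/45 = 53.3%, St. Luke's 16/38 = 42.1% → Bayview
Critical: Bayview 4/12 = 33.3%, St. Luke's 2/8 = 25.0% → Bayview
Severe: Bayview 10/37 = 27.0%, St. Luke's 17/41 = 41.5% → St. Luke's
Mild: Bayview 56/94 = 59.6%, St. Luke's 69/99 = 69.7% → St. Luke's
Overall: Bayview 94/188 = 50.0%, St. Luke's 104/186 = 55.9% → St. Luke's
(Neither sweeps every case group, but St. Luke's has the higher pooled rate.)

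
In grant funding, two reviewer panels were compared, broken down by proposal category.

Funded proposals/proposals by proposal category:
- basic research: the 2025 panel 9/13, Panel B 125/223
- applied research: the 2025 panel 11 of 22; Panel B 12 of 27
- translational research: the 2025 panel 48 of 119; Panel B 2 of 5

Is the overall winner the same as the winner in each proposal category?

No

Basic research: the 2025 panel 9/13 = 69.2%, Panel B 125/223 = 56.1% → the 2025 panel
Applied research: the 2025 panel 11/22 = 50.0%, Panel B 12/27 = 44.4% → the 2025 panel
Translational research: the 2025 panel 48/119 = 40.3%, Panel B 2/5 = 40.0% → the 2025 panel
Overall: the 2025 panel 68/154 = 44.2%, Panel B 139/255 = 54.5% → Panel B
The 2025 panel wins each proposal group but Panel B wins overall — the comparison reverses. The 2025 panel's proposals skew toward translational research, which has a lower base rate.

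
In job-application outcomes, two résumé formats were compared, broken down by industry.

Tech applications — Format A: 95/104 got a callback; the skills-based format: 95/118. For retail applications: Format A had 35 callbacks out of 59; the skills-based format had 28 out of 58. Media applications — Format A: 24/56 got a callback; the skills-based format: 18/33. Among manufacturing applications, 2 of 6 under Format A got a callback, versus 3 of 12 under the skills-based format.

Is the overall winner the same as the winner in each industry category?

No

Tech: Format A 95/104 = 91.3%, the skills-based format 95/118 = 80.5% → Format A
Retail: Format A 35/59 = 59.3%, the skills-based format 28/58 = 48.3% → Format A
Media: Format A 24/56 = 42.9%, the skills-based format 18/33 = 54.5% → the skills-based format
Manufacturing: Format A 2/6 = 33.3%, the skills-based format 3/12 = 25.0% → Format A
Overall: Format A 156/225 = 69.3%, the skills-based format 144/221 = 65.2% → Format A
Neither sweeps: Format A wins 3 of 4 groups, the skills-based format wins 1. Format A wins overall but not every group — no Simpson reversal.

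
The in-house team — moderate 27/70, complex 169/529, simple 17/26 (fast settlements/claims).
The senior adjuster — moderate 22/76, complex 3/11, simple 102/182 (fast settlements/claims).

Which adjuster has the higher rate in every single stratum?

the in-house team

Moderate: the in-house team 27/70 = 38.6%, the senior adjuster 22/76 = 28.9% → the in-house team
Complex: the in-house team 169/529 = 31.9%, the senior adjuster 3/11 = 27.3% → the in-house team
Simple: the in-house team 17/26 = 65.4%, the senior adjuster 102/182 = 56.0% → the in-house team
The in-house team has the higher rate in all 3 groups.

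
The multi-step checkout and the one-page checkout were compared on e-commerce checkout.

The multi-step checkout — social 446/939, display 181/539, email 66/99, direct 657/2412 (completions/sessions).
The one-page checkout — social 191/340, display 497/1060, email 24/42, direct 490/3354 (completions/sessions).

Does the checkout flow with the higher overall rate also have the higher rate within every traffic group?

No

Social: the multi-step checkout 446/939 = 47.5%, the one-page checkout 191/340 = 56.2% → the one-page checkout
Display: the multi-step checkout 181/539 = 33.6%, the one-page checkout 497/1060 = 46.9% → the one-page checkout
Email: the multi-step checkout 66/99 = 66.7%, the one-page checkout 24/42 = 57.1% → the multi-step checkout
Direct: the multi-step checkout 657/2412 = 27.2%, the one-page checkout 490/3354 = 14.6% → the multi-step checkout
Overall: the multi-step checkout 1350/3989 = 33.8%, the one-page checkout 1202/4796 = 25.1% → the multi-step checkout
Neither sweeps: the multi-step checkout wins 2 of 4 groups, the one-page checkout wins 2. The multi-step checkout wins overall but not every group — no Simpson reversal.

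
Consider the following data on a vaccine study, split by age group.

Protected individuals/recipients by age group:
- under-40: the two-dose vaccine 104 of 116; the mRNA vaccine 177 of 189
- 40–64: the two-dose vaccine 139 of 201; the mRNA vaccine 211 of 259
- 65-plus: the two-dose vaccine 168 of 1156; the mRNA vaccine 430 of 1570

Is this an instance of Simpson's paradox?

No

Under-40: the two-dose vaccine 104/116 = 89.7%, the mRNA vaccine 177/189 = 93.7% → the mRNA vaccine
40–64: the two-dose vaccine 139/201 = 69.2%, the mRNA vaccine 211/259 = 81.5% → the mRNA vaccine
65-plus: the two-dose vaccine 168/1156 = 14.5%, the mRNA vaccine 430/1570 = 27.4% → the mRNA vaccine
Overall: the two-dose vaccine 411/1473 = 27.9%, the mRNA vaccine 818/2018 = 40.5% → the mRNA vaccine
The mRNA vaccine wins overall and in every age group — no reversal.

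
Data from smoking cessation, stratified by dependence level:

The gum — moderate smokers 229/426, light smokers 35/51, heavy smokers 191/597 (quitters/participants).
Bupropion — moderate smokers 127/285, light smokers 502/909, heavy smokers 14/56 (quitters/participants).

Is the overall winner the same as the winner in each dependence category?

Moderate smokers: the gum 229/426 = 53.8%, bupropion 127/285 = 44.6% → the gum
Light smokers: the gum 35/51 = 68.6%, bupropion 502/909 = 55.2% → the gum
Heavy smokers: the gum 191/597 = 32.0%, bupropion 14/56 = 25.0% → the gum
Overall: the gum 455/1074 = 42.4%, bupropion 643/1250 = 51.4% → bupropion
The gum wins each dependence group but bupropion wins overall — the comparison reverses. The gum's participants skew toward heavy smokers, which has a lower base rate.

No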